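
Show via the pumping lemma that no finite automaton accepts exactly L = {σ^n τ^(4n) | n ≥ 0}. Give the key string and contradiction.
Assume L is regular with pumping length p. Idea: pumping the σ-block breaks the 1:4 ratio.
Choose s = σ^p τ^(4p) (length 5p ≥ p). By the pumping lemma, s = xyz with |xy| ≤ p, |y| > 0, so y = σ^k with k ≥ 1. Then xy²z = σ^(p+k) τ^(4p). For this to be in L we would need 4p = 4(p+k), i.e. 4k = 0, contradicting k ≥ 1. So xy²z ∉ L.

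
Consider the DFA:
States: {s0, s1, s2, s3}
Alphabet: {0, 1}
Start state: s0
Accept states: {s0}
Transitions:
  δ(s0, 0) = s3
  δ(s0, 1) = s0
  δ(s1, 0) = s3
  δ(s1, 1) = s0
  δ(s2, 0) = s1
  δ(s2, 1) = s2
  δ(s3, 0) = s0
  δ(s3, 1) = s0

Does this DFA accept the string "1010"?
Processing string "1010":
  s0 --1--> s0
  s0 --0--> s3
  s3 --1--> s0
  s0 --0--> s3
Final state: s3
Accept states: {s0}
No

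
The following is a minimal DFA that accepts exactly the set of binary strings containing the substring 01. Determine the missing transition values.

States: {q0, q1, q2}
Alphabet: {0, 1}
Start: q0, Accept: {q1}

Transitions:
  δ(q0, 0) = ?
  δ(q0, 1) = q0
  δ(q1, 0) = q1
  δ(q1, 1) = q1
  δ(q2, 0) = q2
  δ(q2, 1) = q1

From the language and accept set, identify what each state tracks — q0: no 0 seen yet; q1: substring 01 seen; q2: seen a 0, waiting for 1.
Each missing δ(q, a) is the state matching the new tracked value after reading a.
δ(q0, 0) = q2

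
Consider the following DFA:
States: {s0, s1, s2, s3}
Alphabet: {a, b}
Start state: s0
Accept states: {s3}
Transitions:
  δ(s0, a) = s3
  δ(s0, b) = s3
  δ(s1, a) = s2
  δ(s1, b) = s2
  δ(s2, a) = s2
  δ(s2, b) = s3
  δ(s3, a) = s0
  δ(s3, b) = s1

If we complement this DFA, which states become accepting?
Complement accept states = All states \ Original accept states
= {s0, s1, s2, s3} \ {s3}
{s0, s1, s2}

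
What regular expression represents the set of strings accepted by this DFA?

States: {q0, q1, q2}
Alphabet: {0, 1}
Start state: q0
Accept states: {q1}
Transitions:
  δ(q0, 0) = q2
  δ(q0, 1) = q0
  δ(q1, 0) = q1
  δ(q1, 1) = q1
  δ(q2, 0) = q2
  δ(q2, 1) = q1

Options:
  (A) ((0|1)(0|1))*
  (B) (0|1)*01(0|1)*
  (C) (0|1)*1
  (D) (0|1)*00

Check each option against the DFA on short strings; one disagreement eliminates an option:
  (A) ((0|1)(0|1))*: on ε the DFA stays in q0 and rejects (q0 ∉ Accept), but the regex matches it → eliminate
  (B) (0|1)*01(0|1)*: agrees with the DFA on every string of length ≤ 6
  (C) (0|1)*1: on '1' the DFA goes q0 → q0 and rejects (q0 ∉ Accept), but the regex matches it → eliminate
  (D) (0|1)*00: on '00' the DFA goes q0 → q2 → q2 and rejects (q2 ∉ Accept), but the regex matches it → eliminate
Only (B) is consistent with the DFA.
(B) (0|1)*01(0|1)*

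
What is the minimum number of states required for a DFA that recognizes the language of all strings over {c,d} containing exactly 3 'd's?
By Myhill–Nerode, count the distinguishable equivalence classes: 5 classes — having seen 0, 1, …, 3, or >3 copies of 'd'; the count-3 class is the only accepting one and >3 is dead.
5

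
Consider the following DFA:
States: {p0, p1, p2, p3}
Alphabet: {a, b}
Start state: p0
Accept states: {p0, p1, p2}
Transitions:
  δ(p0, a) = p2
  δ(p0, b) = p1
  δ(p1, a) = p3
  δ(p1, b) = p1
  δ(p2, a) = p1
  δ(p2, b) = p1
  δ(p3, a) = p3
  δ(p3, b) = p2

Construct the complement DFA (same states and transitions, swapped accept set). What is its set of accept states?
Complement accept states = All states \ Original accept states
= {p0, p1, p2, p3} \ {p0, p1, p2}
{p3}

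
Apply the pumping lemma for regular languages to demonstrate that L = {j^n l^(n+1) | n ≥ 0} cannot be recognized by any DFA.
Assume L is regular with pumping length p. Idea: pumping the j-block breaks the fixed offset of 1.
Choose s = j^p l^(p+1) ∈ L. By the pumping lemma, s = xyz with |xy| ≤ p, |y| > 0, so y = j^k with k ≥ 1. Then xy²z = j^(p+k) l^(p+1). For this to be in L we would need p+1 = (p+k)+1, i.e. k = 0, contradicting k ≥ 1. So xy²z ∉ L.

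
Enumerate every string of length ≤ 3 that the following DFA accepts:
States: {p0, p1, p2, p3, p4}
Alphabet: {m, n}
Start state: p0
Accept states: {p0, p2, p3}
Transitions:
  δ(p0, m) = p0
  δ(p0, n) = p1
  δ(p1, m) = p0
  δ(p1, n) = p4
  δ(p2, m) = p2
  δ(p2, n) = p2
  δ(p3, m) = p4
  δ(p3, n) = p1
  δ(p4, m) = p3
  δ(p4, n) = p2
ε, m, mm, nm, mmm, mnm, nmm, nnm, nnn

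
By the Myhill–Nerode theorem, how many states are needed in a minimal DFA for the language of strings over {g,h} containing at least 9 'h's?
By Myhill–Nerode, count the distinguishable equivalence classes: 10 classes — having seen 0, 1, …, 8, or ≥9 copies of 'h'; any two classes i < j (j ≤ 9) are distinguished by the string h^(9−j), which takes class j to 9 copies (accepted) but leaves class i below 9 (rejected).
10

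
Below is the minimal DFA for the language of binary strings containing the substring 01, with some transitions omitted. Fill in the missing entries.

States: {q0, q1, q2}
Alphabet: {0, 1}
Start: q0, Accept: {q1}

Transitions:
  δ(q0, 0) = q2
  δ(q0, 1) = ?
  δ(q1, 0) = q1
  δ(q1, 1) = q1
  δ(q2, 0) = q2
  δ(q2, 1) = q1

From the language and accept set, identify what each state tracks — q0: no 0 seen yet; q1: substring 01 seen; q2: seen a 0, waiting for 1.
Each missing δ(q, a) is the state matching the new tracked value after reading a.
δ(q0, 1) = q0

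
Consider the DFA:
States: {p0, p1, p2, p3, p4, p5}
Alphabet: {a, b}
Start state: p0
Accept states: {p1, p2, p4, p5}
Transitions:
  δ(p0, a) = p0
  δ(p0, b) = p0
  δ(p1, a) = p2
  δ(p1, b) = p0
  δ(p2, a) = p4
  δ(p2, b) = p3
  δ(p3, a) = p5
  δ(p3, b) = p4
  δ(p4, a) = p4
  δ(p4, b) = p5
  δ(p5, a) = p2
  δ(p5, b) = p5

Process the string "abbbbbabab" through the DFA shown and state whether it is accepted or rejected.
Processing string "abbbbbabab":
  p0 --a--> p0
  p0 --b--> p0
  p0 --b--> p0
  p0 --b--> p0
  p0 --b--> p0
  p0 --b--> p0
  p0 --a--> p0
  p0 --b--> p0
  p0 --a--> p0
  p0 --b--> p0
Final state: p0
Accept states: {p1, p2, p4, p5}
No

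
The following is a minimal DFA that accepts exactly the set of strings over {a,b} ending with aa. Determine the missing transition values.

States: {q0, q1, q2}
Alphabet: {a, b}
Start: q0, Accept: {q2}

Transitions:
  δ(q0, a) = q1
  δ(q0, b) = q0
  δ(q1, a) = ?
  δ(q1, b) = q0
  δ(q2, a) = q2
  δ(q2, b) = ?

From the language and accept set, identify what each state tracks — q0: last symbol not a; q1: one trailing a; q2: two trailing a's.
Each missing δ(q, a) is the state matching the new tracked value after reading a.
δ(q1, a) = q2; δ(q2, b) = q0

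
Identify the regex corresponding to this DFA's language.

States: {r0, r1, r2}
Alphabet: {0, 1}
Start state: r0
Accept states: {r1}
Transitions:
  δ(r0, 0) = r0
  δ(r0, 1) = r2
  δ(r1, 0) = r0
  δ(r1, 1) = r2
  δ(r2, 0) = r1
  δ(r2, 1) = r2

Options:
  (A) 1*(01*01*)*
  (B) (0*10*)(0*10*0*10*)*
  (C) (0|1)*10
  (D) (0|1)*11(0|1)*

Check each option against the DFA on short strings; one disagreement eliminates an option:
  (A) 1*(01*01*)*: on ε the DFA stays in r0 and rejects (r0 ∉ Accept), but the regex matches it → eliminate
  (B) (0*10*)(0*10*0*10*)*: on '1' the DFA goes r0 → r2 and rejects (r2 ∉ Accept), but the regex matches it → eliminate
  (C) (0|1)*10: agrees with the DFA on every string of length ≤ 6
  (D) (0|1)*11(0|1)*: on '10' the DFA goes r0 → r2 → r1 and accepts (r1 ∈ Accept), but the regex does not match it → eliminate
Only (C) is consistent with the DFA.
(C) (0|1)*10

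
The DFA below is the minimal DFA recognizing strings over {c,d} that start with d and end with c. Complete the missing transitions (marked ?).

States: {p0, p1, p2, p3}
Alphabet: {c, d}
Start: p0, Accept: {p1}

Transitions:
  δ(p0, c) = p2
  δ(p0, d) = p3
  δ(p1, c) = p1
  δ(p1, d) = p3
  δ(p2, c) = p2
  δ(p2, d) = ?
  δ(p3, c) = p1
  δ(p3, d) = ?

From the language and accept set, identify what each state tracks — p0: no input read; p1: started with d, last symbol c; p2: started with c (dead); p3: started with d, last symbol d.
Each missing δ(q, a) is the state matching the new tracked value after reading a.
δ(p2, d) = p2; δ(p3, d) = p3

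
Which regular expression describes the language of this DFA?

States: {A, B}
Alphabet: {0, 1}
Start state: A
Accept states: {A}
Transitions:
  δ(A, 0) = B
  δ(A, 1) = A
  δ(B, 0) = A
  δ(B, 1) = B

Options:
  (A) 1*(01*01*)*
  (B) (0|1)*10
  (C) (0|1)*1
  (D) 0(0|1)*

Check each option against the DFA on short strings; one disagreement eliminates an option:
  (A) 1*(01*01*)*: agrees with the DFA on every string of length ≤ 6
  (B) (0|1)*10: on ε the DFA stays in A and accepts (A ∈ Accept), but the regex does not match it → eliminate
  (C) (0|1)*1: on ε the DFA stays in A and accepts (A ∈ Accept), but the regex does not match it → eliminate
  (D) 0(0|1)*: on ε the DFA stays in A and accepts (A ∈ Accept), but the regex does not match it → eliminate
Only (A) is consistent with the DFA.
(A) 1*(01*01*)*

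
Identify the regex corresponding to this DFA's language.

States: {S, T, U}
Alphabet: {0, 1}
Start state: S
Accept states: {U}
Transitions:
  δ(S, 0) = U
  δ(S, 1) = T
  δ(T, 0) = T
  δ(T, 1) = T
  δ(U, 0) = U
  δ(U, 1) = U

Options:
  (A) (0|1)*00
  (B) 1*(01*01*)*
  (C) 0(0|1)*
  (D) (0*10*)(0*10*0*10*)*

Check each option against the DFA on short strings; one disagreement eliminates an option:
  (A) (0|1)*00: on '0' the DFA goes S → U and accepts (U ∈ Accept), but the regex does not match it → eliminate
  (B) 1*(01*01*)*: on ε the DFA stays in S and rejects (S ∉ Accept), but the regex matches it → eliminate
  (C) 0(0|1)*: agrees with the DFA on every string of length ≤ 6
  (D) (0*10*)(0*10*0*10*)*: on '0' the DFA goes S → U and accepts (U ∈ Accept), but the regex does not match it → eliminate
Only (C) is consistent with the DFA.
(C) 0(0|1)*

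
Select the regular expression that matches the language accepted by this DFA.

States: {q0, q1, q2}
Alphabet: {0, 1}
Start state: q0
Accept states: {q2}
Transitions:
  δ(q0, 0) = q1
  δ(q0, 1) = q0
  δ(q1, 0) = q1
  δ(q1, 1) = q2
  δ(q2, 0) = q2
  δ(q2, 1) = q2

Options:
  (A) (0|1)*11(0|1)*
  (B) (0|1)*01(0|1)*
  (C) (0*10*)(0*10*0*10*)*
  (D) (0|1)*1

Check each option against the DFA on short strings; one disagreement eliminates an option:
  (A) (0|1)*11(0|1)*: on '01' the DFA goes q0 → q1 → q2 and accepts (q2 ∈ Accept), but the regex does not match it → eliminate
  (B) (0|1)*01(0|1)*: agrees with the DFA on every string of length ≤ 6
  (C) (0*10*)(0*10*0*10*)*: on '1' the DFA goes q0 → q0 and rejects (q0 ∉ Accept), but the regex matches it → eliminate
  (D) (0|1)*1: on '1' the DFA goes q0 → q0 and rejects (q0 ∉ Accept), but the regex matches it → eliminate
Only (B) is consistent with the DFA.
(B) (0|1)*01(0|1)*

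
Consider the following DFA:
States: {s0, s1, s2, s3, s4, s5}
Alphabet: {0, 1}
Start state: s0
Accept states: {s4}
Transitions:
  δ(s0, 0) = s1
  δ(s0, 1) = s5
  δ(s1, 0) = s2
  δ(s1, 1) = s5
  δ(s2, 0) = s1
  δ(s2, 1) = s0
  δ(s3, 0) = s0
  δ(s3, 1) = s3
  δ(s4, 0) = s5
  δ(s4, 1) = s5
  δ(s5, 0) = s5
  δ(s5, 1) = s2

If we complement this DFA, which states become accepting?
Complement accept states = All states \ Original accept states
= {s0, s1, s2, s3, s4, s5} \ {s4}
{s0, s1, s2, s3, s5}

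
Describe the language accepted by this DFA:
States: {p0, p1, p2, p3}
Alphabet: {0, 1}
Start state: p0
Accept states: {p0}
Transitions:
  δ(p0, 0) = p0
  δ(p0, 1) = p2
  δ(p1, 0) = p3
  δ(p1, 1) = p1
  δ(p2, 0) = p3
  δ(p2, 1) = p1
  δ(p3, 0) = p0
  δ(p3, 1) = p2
Testing a few strings:
  '0' → accept
  '00' → accept
  '0100' → accept
  '1100' → accept
State roles: p0=value ≡ 0 (mod 4); p1=value ≡ 3 (mod 4); p2=value ≡ 1 (mod 4); p3=value ≡ 2 (mod 4)
All binary strings representing a multiple of 4 (read in base 2; leading zeros allowed and ε counts as 0)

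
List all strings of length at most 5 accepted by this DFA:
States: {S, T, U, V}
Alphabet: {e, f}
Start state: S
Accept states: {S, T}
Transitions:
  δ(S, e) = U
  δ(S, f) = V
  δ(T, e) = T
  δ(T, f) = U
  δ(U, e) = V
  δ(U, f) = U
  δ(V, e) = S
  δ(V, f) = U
ε, fe, eee, efee, fefe, ffee, eeefe, eefee, effee, feeee, fffee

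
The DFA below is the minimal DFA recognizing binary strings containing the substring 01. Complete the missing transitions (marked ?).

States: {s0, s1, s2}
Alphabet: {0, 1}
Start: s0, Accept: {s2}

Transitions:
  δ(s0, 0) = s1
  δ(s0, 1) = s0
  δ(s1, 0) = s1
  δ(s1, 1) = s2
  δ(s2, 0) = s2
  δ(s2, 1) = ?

From the language and accept set, identify what each state tracks — s0: no 0 seen yet; s1: seen a 0, waiting for 1; s2: substring 01 seen.
Each missing δ(q, a) is the state matching the new tracked value after reading a.
δ(s2, 1) = s2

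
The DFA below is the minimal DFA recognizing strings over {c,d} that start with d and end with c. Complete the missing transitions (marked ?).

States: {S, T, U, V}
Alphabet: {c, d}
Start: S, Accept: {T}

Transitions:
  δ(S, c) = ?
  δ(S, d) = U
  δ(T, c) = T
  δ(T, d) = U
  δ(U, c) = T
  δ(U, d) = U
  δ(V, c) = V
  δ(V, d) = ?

From the language and accept set, identify what each state tracks — S: no input read; T: started with d, last symbol c; U: started with d, last symbol d; V: started with c (dead).
Each missing δ(q, a) is the state matching the new tracked value after reading a.
δ(S, c) = V; δ(V, d) = V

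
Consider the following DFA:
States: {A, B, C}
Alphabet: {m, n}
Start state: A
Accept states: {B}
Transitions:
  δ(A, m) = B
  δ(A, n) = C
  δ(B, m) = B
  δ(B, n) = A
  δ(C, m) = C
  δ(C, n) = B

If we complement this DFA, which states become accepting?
Complement accept states = All states \ Original accept states
= {A, B, C} \ {B}
{A, C}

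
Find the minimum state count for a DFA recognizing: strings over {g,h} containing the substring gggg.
By Myhill–Nerode, count the distinguishable equivalence classes: 5 classes — one per longest suffix of the input that is a prefix of 'gggg' (lengths 0 through 3), plus an absorbing 'already seen gggg' class.
5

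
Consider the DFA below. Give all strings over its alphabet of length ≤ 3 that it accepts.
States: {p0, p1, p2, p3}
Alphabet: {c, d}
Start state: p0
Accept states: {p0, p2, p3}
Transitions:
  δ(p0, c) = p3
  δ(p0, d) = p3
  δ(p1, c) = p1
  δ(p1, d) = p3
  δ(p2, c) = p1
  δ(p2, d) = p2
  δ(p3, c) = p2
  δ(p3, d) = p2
ε, c, d, cc, cd, dc, dd, ccd, cdd, dcd, ddd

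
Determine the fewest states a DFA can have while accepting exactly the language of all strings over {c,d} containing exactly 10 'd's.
By Myhill–Nerode, count the distinguishable equivalence classes: 12 classes — having seen 0, 1, …, 10, or >10 copies of 'd'; the count-10 class is the only accepting one and >10 is dead.
12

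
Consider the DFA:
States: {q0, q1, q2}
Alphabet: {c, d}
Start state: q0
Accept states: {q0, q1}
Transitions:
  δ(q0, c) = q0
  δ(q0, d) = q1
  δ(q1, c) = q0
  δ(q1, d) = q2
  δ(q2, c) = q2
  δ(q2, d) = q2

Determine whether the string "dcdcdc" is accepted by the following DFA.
Processing string "dcdcdc":
  q0 --d--> q1
  q1 --c--> q0
  q0 --d--> q1
  q1 --c--> q0
  q0 --d--> q1
  q1 --c--> q0
Final state: q0
Accept states: {q0, q1}
Yes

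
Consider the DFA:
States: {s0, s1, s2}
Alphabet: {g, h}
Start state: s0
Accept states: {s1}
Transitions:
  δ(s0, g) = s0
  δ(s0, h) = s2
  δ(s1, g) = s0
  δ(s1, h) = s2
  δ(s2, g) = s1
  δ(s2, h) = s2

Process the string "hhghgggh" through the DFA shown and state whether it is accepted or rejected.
Processing string "hhghgggh":
  s0 --h--> s2
  s2 --h--> s2
  s2 --g--> s1
  s1 --h--> s2
  s2 --g--> s1
  s1 --g--> s0
  s0 --g--> s0
  s0 --h--> s2
Final state: s2
Accept states: {s1}
No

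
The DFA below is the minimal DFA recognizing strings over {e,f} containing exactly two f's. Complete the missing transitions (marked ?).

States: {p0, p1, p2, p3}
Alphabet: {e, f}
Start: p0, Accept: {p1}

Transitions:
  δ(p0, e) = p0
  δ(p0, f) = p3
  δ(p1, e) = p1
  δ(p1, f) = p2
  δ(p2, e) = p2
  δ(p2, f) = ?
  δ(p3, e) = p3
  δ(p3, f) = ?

From the language and accept set, identify what each state tracks — p0: zero f's; p1: two f's; p2: ≥ three f's (dead); p3: one f.
Each missing δ(q, a) is the state matching the new tracked value after reading a.
δ(p2, f) = p2; δ(p3, f) = p1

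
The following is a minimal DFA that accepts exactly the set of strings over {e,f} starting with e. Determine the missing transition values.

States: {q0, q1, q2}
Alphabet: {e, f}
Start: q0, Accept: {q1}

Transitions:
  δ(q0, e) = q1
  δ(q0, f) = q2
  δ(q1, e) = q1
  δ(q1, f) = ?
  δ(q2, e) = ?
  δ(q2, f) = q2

From the language and accept set, identify what each state tracks — q0: no input read; q1: started with e; q2: started with f (dead).
Each missing δ(q, a) is the state matching the new tracked value after reading a.
δ(q1, f) = q1; δ(q2, e) = q2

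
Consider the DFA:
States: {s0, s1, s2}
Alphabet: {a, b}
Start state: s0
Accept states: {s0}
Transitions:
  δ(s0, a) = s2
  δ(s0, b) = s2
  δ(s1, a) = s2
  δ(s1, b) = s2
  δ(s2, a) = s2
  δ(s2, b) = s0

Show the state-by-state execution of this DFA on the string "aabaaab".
read 'a': s0 → s2
  read 'a': s2 → s2
  read 'b': s2 → s0
  read 'a': s0 → s2
  read 'a': s2 → s2
  read 'a': s2 → s2
  read 'b': s2 → s0
s0 -> s2 -> s2 -> s0 -> s2 -> s2 -> s2 -> s0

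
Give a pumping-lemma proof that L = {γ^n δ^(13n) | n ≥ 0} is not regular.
Assume L is regular with pumping length p. Idea: pumping the γ-block breaks the 1:13 ratio.
Choose s = γ^p δ^(13p) (length 14p ≥ p). By the pumping lemma, s = xyz with |xy| ≤ p, |y| > 0, so y = γ^k with k ≥ 1. Then xy²z = γ^(p+k) δ^(13p). For this to be in L we would need 13p = 13(p+k), i.e. 13k = 0, contradicting k ≥ 1. So xy²z ∉ L.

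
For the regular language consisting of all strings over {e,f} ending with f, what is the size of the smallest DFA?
By Myhill–Nerode, count the distinguishable equivalence classes: two classes — last symbol is f vs. not.
2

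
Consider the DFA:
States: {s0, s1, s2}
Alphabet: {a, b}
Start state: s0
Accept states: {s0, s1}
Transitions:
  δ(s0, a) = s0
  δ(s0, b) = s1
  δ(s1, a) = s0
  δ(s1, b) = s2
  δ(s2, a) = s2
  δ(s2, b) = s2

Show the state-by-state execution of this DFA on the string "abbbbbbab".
read 'a': s0 → s0
  read 'b': s0 → s1
  read 'b': s1 → s2
  read 'b': s2 → s2
  read 'b': s2 → s2
  read 'b': s2 → s2
  read 'b': s2 → s2
  read 'a': s2 → s2
  read 'b': s2 → s2
s0 -> s0 -> s1 -> s2 -> s2 -> s2 -> s2 -> s2 -> s2 -> s2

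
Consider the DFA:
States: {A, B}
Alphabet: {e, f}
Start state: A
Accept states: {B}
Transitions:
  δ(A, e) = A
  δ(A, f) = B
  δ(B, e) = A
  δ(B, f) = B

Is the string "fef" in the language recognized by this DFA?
Processing string "fef":
  A --f--> B
  B --e--> A
  A --f--> B
Final state: B
Accept states: {B}
Yes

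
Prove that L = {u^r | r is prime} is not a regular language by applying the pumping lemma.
Assume L is regular with pumping length p. Idea: pumping by a suitable count produces a composite length.
Let q be a prime with q ≥ p and choose s = u^q ∈ L. By the pumping lemma, s = xyz with |xy| ≤ p, |y| = k ≥ 1. Take i = q+1: |xy^(q+1)z| = q + q·k = q(1+k). Since q ≥ 2 and 1+k ≥ 2, q(1+k) is composite, so xy^(q+1)z ∉ L.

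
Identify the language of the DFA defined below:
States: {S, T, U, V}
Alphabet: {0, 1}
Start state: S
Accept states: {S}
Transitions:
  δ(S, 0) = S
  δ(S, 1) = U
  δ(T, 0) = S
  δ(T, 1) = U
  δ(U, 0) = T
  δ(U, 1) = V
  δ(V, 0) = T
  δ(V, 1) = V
Testing a few strings:
  '0' → accept
  '111' → reject
  '001' → reject
  '10' → reject
State roles: S=value ≡ 0 (mod 4); T=value ≡ 2 (mod 4); U=value ≡ 1 (mod 4); V=value ≡ 3 (mod 4)
All binary strings representing a multiple of 4 (read in base 2; leading zeros allowed and ε counts as 0)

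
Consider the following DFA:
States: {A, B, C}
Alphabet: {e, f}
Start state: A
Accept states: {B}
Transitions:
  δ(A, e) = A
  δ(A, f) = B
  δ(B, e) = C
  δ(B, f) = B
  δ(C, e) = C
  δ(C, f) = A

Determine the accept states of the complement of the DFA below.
Complement accept states = All states \ Original accept states
= {A, B, C} \ {B}
{A, C}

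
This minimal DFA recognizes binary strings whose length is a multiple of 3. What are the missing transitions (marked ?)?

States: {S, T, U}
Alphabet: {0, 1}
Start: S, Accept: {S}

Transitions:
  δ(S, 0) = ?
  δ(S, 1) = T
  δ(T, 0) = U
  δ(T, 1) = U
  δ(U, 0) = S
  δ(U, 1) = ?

From the language and accept set, identify what each state tracks — S: length ≡ 0 (mod 3); T: length ≡ 1 (mod 3); U: length ≡ 2 (mod 3).
Each missing δ(q, a) is the state matching the new tracked value after reading a.
δ(S, 0) = T; δ(U, 1) = S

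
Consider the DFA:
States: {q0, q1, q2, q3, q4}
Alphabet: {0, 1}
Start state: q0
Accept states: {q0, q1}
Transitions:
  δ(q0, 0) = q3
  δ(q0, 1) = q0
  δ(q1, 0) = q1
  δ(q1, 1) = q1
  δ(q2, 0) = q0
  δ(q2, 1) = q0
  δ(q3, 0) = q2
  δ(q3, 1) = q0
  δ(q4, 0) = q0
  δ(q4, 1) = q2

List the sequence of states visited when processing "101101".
read '1': q0 → q0
  read '0': q0 → q3
  read '1': q3 → q0
  read '1': q0 → q0
  read '0': q0 → q3
  read '1': q3 → q0
q0 -> q0 -> q3 -> q0 -> q0 -> q3 -> q0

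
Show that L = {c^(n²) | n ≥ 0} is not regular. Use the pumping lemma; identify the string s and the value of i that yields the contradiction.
Assume L is regular with pumping length p. Idea: pumping adds a fixed amount, but gaps between consecutive squares grow.
Choose s = c^(p²) (length p² ≥ p). By the pumping lemma, s = xyz with |xy| ≤ p, |y| > 0, so |y| = k with 1 ≤ k ≤ p. Then |xy²z| = p²+k. Since p² < p²+k ≤ p²+p < (p+1)², the length p²+k lies strictly between consecutive squares, so it is not a perfect square and xy²z ∉ L.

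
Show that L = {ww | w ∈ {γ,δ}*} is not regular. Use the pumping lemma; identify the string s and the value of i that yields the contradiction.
Assume L is regular with pumping length p. Idea: pumping the leading γ-block breaks the equality of the two halves.
Choose s = γ^p δ γ^p δ ∈ L (with w = γ^p δ). |s| = 2p+2 ≥ p. By the pumping lemma, s = xyz with |xy| ≤ p, |y| > 0, so y = γ^k with k ≥ 1, in the first γ-block. Then xy²z = γ^(p+k) δ γ^p δ, of length 2p+2+k. If k is odd this length is odd, so it cannot be of the form ww. If k is even, each half has length p+1+k/2 ≤ p+k, so the first half lies entirely inside the leading γ-block and contains no δ, while the second half ends in δ; the halves differ. Either way xy²z ∉ L.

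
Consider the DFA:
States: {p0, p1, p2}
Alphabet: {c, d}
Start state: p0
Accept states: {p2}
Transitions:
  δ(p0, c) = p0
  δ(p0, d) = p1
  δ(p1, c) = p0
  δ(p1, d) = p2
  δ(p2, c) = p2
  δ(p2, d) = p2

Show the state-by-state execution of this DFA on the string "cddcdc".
read 'c': p0 → p0
  read 'd': p0 → p1
  read 'd': p1 → p2
  read 'c': p2 → p2
  read 'd': p2 → p2
  read 'c': p2 → p2
p0 -> p0 -> p1 -> p2 -> p2 -> p2 -> p2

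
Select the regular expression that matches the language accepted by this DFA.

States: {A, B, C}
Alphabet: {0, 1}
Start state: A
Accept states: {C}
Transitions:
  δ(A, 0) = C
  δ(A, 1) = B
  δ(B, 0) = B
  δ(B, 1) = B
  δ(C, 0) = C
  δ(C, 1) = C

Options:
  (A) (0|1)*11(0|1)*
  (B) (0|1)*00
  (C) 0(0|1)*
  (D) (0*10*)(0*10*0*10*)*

Check each option against the DFA on short strings; one disagreement eliminates an option:
  (A) (0|1)*11(0|1)*: on '0' the DFA goes A → C and accepts (C ∈ Accept), but the regex does not match it → eliminate
  (B) (0|1)*00: on '0' the DFA goes A → C and accepts (C ∈ Accept), but the regex does not match it → eliminate
  (C) 0(0|1)*: agrees with the DFA on every string of length ≤ 6
  (D) (0*10*)(0*10*0*10*)*: on '0' the DFA goes A → C and accepts (C ∈ Accept), but the regex does not match it → eliminate
Only (C) is consistent with the DFA.
(C) 0(0|1)*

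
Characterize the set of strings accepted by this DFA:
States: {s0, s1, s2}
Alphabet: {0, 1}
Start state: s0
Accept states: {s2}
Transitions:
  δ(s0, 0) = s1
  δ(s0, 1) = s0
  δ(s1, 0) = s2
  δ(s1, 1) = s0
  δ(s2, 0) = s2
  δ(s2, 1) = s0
Testing a few strings:
  '1' → reject
  '11' → reject
  '0' → reject
  '000' → accept
State roles: s0=last symbol not 0; s1=one trailing 0; s2=two trailing 0's
All binary strings ending with 00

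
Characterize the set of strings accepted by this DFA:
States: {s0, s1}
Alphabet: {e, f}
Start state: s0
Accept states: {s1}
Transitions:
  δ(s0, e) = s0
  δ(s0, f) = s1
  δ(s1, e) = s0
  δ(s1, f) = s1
Testing a few strings:
  'e' → reject
  'fff' → accept
  'f' → accept
  'ef' → accept
State roles: s0=last symbol not f; s1=last symbol is f
All strings over {e,f} ending with f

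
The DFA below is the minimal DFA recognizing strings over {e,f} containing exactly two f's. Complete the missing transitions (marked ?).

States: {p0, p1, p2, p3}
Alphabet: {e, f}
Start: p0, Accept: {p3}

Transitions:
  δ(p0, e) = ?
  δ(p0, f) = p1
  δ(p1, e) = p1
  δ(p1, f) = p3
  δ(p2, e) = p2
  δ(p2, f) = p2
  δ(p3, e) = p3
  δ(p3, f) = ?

From the language and accept set, identify what each state tracks — p0: zero f's; p1: one f; p2: ≥ three f's (dead); p3: two f's.
Each missing δ(q, a) is the state matching the new tracked value after reading a.
δ(p0, e) = p0; δ(p3, f) = p2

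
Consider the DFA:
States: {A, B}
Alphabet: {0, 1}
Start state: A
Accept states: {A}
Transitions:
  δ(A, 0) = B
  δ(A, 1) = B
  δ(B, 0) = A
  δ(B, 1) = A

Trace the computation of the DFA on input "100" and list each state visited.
read '1': A → B
  read '0': B → A
  read '0': A → B
A -> B -> A -> B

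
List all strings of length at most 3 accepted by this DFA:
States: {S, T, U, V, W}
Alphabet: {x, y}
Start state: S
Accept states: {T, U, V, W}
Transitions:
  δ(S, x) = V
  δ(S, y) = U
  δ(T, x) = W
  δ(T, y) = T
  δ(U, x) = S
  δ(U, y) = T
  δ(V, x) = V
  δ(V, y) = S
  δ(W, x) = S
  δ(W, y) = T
x, y, xx, yy, xxx, xyx, xyy, yxx, yxy, yyx, yyy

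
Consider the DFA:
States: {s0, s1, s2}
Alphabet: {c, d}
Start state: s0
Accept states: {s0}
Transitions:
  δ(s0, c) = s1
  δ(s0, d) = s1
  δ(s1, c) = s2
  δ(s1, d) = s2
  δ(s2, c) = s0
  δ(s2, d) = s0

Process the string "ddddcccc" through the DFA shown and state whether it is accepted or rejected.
Processing string "ddddcccc":
  s0 --d--> s1
  s1 --d--> s2
  s2 --d--> s0
  s0 --d--> s1
  s1 --c--> s2
  s2 --c--> s0
  s0 --c--> s1
  s1 --c--> s2
Final state: s2
Accept states: {s0}
No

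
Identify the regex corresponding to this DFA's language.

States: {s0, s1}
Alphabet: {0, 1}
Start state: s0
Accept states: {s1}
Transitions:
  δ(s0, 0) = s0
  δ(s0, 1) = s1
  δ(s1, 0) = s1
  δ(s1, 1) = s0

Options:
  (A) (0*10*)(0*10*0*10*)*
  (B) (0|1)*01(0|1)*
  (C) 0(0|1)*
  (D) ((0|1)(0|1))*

Check each option against the DFA on short strings; one disagreement eliminates an option:
  (A) (0*10*)(0*10*0*10*)*: agrees with the DFA on every string of length ≤ 6
  (B) (0|1)*01(0|1)*: on '1' the DFA goes s0 → s1 and accepts (s1 ∈ Accept), but the regex does not match it → eliminate
  (C) 0(0|1)*: on '0' the DFA goes s0 → s0 and rejects (s0 ∉ Accept), but the regex matches it → eliminate
  (D) ((0|1)(0|1))*: on ε the DFA stays in s0 and rejects (s0 ∉ Accept), but the regex matches it → eliminate
Only (A) is consistent with the DFA.
(A) (0*10*)(0*10*0*10*)*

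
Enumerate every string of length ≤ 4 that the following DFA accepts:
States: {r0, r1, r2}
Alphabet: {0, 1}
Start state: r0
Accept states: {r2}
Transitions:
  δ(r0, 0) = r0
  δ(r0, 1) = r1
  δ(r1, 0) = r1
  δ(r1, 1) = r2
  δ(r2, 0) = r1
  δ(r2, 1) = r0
11, 011, 101, 0011, 0101, 1001, 1101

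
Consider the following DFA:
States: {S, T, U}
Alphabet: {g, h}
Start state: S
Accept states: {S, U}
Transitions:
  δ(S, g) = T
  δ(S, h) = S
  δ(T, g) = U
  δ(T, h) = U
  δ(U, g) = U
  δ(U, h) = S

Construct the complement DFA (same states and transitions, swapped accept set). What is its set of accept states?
Complement accept states = All states \ Original accept states
= {S, T, U} \ {S, U}
{T}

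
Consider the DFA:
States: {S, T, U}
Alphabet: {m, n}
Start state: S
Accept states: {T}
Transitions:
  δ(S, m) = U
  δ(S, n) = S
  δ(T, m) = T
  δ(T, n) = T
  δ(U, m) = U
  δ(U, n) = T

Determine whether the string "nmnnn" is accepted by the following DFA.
Processing string "nmnnn":
  S --n--> S
  S --m--> U
  U --n--> T
  T --n--> T
  T --n--> T
Final state: T
Accept states: {T}
Yes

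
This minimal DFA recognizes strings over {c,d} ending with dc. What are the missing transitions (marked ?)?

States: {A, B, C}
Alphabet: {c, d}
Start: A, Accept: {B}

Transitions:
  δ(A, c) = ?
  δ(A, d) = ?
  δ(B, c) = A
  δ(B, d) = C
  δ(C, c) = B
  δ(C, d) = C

From the language and accept set, identify what each state tracks — A: no suffix match; B: suffix is dc; C: one trailing d.
Each missing δ(q, a) is the state matching the new tracked value after reading a.
δ(A, c) = A; δ(A, d) = C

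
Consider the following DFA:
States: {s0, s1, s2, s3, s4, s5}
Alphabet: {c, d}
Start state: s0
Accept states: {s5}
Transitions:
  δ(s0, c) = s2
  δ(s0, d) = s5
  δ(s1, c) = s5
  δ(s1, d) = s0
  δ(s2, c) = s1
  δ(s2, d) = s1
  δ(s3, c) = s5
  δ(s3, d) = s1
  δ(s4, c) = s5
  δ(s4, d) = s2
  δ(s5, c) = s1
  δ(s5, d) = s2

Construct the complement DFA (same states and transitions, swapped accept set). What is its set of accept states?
Complement accept states = All states \ Original accept states
= {s0, s1, s2, s3, s4, s5} \ {s5}
{s0, s1, s2, s3, s4}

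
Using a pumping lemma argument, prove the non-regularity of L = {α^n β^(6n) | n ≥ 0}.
Assume L is regular with pumping length p. Idea: pumping the α-block breaks the 1:6 ratio.
Choose s = α^p β^(6p) (length 7p ≥ p). By the pumping lemma, s = xyz with |xy| ≤ p, |y| > 0, so y = α^k with k ≥ 1. Then xy²z = α^(p+k) β^(6p). For this to be in L we would need 6p = 6(p+k), i.e. 6k = 0, contradicting k ≥ 1. So xy²z ∉ L.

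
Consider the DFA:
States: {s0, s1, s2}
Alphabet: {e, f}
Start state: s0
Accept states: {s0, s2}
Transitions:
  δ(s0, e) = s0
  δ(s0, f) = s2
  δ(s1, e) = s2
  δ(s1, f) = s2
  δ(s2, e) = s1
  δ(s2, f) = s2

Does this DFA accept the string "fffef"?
Processing string "fffef":
  s0 --f--> s2
  s2 --f--> s2
  s2 --f--> s2
  s2 --e--> s1
  s1 --f--> s2
Final state: s2
Accept states: {s0, s2}
Yes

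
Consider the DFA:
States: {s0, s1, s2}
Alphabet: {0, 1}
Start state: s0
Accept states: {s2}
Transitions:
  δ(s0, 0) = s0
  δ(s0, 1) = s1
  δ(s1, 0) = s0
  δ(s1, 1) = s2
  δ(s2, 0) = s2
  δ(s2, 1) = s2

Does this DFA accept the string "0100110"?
Processing string "0100110":
  s0 --0--> s0
  s0 --1--> s1
  s1 --0--> s0
  s0 --0--> s0
  s0 --1--> s1
  s1 --1--> s2
  s2 --0--> s2
Final state: s2
Accept states: {s2}
Yes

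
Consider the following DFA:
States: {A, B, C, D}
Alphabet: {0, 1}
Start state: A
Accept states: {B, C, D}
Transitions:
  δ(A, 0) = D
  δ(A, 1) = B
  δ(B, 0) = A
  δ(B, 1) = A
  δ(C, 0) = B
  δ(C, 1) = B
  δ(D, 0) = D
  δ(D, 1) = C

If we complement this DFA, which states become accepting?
Complement accept states = All states \ Original accept states
= {A, B, C, D} \ {B, C, D}
{A}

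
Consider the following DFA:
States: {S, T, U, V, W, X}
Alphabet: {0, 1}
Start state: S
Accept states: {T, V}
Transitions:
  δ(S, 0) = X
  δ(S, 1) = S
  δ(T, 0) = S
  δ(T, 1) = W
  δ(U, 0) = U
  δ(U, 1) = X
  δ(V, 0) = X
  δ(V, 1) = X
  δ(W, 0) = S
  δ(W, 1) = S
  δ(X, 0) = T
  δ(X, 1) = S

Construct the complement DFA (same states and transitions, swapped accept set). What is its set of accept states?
Complement accept states = All states \ Original accept states
= {S, T, U, V, W, X} \ {T, V}
{S, U, W, X}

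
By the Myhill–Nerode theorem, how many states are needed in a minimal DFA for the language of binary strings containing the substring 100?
By Myhill–Nerode, count the distinguishable equivalence classes: 4 classes — one per longest suffix of the input that is a prefix of '100' (lengths 0 through 2), plus an absorbing 'already seen 100' class.
4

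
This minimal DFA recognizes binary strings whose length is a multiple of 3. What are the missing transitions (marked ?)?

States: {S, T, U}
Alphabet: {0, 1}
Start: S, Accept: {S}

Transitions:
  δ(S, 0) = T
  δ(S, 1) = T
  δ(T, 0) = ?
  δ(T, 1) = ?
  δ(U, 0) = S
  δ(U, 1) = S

From the language and accept set, identify what each state tracks — S: length ≡ 0 (mod 3); T: length ≡ 1 (mod 3); U: length ≡ 2 (mod 3).
Each missing δ(q, a) is the state matching the new tracked value after reading a.
δ(T, 0) = U; δ(T, 1) = U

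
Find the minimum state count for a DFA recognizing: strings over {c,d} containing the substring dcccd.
By Myhill–Nerode, count the distinguishable equivalence classes: 6 classes — one per longest suffix of the input that is a prefix of 'dcccd' (lengths 0 through 4), plus an absorbing 'already seen dcccd' class.
6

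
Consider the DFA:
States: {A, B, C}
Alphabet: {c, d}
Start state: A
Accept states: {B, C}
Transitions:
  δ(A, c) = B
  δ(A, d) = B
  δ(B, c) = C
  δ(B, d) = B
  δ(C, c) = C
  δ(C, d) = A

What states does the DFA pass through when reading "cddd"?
read 'c': A → B
  read 'd': B → B
  read 'd': B → B
  read 'd': B → B
A -> B -> B -> B -> B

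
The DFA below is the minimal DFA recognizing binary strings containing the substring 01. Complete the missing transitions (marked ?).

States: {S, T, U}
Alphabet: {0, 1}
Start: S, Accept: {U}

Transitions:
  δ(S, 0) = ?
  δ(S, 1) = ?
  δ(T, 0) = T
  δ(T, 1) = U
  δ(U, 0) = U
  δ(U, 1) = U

From the language and accept set, identify what each state tracks — S: no 0 seen yet; T: seen a 0, waiting for 1; U: substring 01 seen.
Each missing δ(q, a) is the state matching the new tracked value after reading a.
δ(S, 0) = T; δ(S, 1) = S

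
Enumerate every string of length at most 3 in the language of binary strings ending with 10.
10, 010, 110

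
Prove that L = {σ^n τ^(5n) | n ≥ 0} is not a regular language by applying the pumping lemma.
Assume L is regular with pumping length p. Idea: pumping the σ-block breaks the 1:5 ratio.
Choose s = σ^p τ^(5p) (length 6p ≥ p). By the pumping lemma, s = xyz with |xy| ≤ p, |y| > 0, so y = σ^k with k ≥ 1. Then xy²z = σ^(p+k) τ^(5p). For this to be in L we would need 5p = 5(p+k), i.e. 5k = 0, contradicting k ≥ 1. So xy²z ∉ L.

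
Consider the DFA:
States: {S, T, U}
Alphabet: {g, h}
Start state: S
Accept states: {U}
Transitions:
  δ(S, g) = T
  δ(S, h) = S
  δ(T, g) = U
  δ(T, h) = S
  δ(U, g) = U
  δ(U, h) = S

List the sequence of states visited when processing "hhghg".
read 'h': S → S
  read 'h': S → S
  read 'g': S → T
  read 'h': T → S
  read 'g': S → T
S -> S -> S -> T -> S -> T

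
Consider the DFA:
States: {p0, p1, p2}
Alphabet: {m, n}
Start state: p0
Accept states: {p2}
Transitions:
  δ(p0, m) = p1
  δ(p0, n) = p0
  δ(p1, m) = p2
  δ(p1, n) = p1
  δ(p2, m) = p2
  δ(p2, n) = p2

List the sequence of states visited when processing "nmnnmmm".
read 'n': p0 → p0
  read 'm': p0 → p1
  read 'n': p1 → p1
  read 'n': p1 → p1
  read 'm': p1 → p2
  read 'm': p2 → p2
  read 'm': p2 → p2
p0 -> p0 -> p1 -> p1 -> p1 -> p2 -> p2 -> p2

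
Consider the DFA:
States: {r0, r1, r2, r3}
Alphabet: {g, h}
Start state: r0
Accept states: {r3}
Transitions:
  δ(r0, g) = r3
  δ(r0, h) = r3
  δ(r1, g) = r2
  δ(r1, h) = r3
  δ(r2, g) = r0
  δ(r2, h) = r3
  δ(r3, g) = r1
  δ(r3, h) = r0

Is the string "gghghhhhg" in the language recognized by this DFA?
Processing string "gghghhhhg":
  r0 --g--> r3
  r3 --g--> r1
  r1 --h--> r3
  r3 --g--> r1
  r1 --h--> r3
  r3 --h--> r0
  r0 --h--> r3
  r3 --h--> r0
  r0 --g--> r3
Final state: r3
Accept states: {r3}
Yes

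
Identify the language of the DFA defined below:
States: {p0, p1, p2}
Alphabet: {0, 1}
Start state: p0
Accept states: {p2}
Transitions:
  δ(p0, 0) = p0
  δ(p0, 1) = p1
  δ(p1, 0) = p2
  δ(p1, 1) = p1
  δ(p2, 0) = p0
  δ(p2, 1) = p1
Testing a few strings:
  '1' → reject
  '111' → reject
  '0' → reject
  '11' → reject
State roles: p0=no suffix match; p1=one trailing 1; p2=suffix is 10
All binary strings ending with 10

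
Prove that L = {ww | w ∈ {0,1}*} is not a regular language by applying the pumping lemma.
Assume L is regular with pumping length p. Idea: pumping the leading 0-block breaks the equality of the two halves.
Choose s = 0^p 1 0^p 1 ∈ L (with w = 0^p 1). |s| = 2p+2 ≥ p. By the pumping lemma, s = xyz with |xy| ≤ p, |y| > 0, so y = 0^k with k ≥ 1, in the first 0-block. Then xy²z = 0^(p+k) 1 0^p 1, of length 2p+2+k. If k is odd this length is odd, so it cannot be of the form ww. If k is even, each half has length p+1+k/2 ≤ p+k, so the first half lies entirely inside the leading 0-block and contains no 1, while the second half ends in 1; the halves differ. Either way xy²z ∉ L.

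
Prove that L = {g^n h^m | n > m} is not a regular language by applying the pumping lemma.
Assume L is regular with pumping length p. Idea: pumping down the g-block drops the g-count to at most the h-count.
Choose s = g^(p+1) h^p ∈ L (|s| = 2p+1 ≥ p). By the pumping lemma, s = xyz with |xy| ≤ p, |y| > 0, so y = g^k with k ≥ 1. Take i = 0: xz = g^(p+1−k) h^p. Since k ≥ 1, p+1−k ≤ p, so the number of g's is no longer strictly greater than the number of h's, hence xz ∉ L.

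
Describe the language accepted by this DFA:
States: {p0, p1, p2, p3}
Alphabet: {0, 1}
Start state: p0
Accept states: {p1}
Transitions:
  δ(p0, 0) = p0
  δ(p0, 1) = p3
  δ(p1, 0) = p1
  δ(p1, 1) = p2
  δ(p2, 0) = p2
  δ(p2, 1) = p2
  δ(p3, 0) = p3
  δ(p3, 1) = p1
Testing a few strings:
  '01' → reject
  '0' → reject
  '100' → reject
  '001' → reject
State roles: p0=zero 1's; p1=two 1's; p2=≥ three 1's (dead); p3=one 1
All binary strings containing exactly two 1's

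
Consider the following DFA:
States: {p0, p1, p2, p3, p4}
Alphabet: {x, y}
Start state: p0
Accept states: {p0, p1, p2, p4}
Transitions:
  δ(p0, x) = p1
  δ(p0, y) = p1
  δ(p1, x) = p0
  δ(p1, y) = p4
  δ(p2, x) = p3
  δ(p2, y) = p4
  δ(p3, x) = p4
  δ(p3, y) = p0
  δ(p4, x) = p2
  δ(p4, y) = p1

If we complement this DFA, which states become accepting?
Complement accept states = All states \ Original accept states
= {p0, p1, p2, p3, p4} \ {p0, p1, p2, p4}
{p3}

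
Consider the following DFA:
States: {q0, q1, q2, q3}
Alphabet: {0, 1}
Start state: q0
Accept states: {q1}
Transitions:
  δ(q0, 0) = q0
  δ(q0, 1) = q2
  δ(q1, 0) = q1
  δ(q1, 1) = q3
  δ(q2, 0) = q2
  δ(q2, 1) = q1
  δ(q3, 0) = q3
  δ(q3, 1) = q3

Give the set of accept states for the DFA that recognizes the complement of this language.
Complement accept states = All states \ Original accept states
= {q0, q1, q2, q3} \ {q1}
{q0, q2, q3}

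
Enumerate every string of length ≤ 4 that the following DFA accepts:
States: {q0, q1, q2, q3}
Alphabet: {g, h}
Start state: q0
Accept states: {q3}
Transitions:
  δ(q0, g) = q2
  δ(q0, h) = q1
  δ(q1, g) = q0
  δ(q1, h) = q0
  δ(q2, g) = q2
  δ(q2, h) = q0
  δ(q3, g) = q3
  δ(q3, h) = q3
None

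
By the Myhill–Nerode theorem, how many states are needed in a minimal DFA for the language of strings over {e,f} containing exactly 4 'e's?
By Myhill–Nerode, count the distinguishable equivalence classes: 6 classes — having seen 0, 1, …, 4, or >4 copies of 'e'; the count-4 class is the only accepting one and >4 is dead.
6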